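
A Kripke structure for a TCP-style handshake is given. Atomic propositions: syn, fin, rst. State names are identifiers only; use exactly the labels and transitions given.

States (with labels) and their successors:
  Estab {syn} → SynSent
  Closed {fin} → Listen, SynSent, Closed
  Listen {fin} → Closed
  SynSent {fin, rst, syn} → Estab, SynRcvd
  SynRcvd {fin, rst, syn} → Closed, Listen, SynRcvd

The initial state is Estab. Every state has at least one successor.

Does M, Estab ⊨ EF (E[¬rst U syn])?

Yes

States satisfying E[¬rst U syn]: {Estab, Closed, Listen, SynSent, SynRcvd}.
States satisfying EF (E[¬rst U syn]): {Estab, Closed, Listen, SynSent, SynRcvd}.
Some path from Estab reaches a state where E[¬rst U syn] holds.
Estab ∈ Sat(EF (E[¬rst U syn])).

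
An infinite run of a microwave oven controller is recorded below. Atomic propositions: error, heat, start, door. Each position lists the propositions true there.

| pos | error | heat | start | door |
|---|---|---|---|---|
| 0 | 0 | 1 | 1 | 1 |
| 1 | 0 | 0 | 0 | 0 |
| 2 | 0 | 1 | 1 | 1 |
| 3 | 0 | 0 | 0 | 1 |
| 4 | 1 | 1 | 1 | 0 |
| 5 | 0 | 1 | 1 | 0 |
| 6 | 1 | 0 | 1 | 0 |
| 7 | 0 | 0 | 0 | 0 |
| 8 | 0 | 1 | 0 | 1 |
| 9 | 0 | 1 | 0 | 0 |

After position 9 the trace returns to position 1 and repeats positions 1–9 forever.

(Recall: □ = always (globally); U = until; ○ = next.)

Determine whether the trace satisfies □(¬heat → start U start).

¬heat → start U start must hold at every position from 0 onward. It fails at position 1, so □(¬heat → start U start) is false.
Positions where ¬heat holds: 1, 3, 6, 7.
Check start U start at each: 1→fails, 3→fails, 6→ok, 7→fails.

No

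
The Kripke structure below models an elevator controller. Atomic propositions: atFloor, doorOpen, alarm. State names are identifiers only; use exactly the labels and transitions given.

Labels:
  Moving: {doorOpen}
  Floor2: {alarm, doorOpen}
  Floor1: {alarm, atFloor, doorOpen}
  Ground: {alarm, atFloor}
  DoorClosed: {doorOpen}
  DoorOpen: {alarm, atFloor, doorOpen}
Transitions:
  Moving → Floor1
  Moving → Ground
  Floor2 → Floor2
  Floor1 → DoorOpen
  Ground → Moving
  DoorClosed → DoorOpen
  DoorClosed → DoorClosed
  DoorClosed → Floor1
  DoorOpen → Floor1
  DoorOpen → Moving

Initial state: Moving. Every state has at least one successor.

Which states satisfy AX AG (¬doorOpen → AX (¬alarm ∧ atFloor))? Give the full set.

{Floor2}

States satisfying AG (¬doorOpen → AX (¬alarm ∧ atFloor)): {Floor2}.
States satisfying AX AG (¬doorOpen → AX (¬alarm ∧ atFloor)): {Floor2}.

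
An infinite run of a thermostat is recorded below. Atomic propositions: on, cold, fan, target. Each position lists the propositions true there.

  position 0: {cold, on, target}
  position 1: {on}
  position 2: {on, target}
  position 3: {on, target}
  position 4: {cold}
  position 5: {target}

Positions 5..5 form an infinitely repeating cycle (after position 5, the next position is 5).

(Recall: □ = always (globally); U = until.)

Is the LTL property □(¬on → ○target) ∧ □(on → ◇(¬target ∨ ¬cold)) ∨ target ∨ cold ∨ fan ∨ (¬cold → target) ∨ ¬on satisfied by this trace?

At position 0: □(¬on → ○target) ∧ □(on → ◇(¬target ∨ ¬cold)) is true; target ∨ cold ∨ fan ∨ (¬cold → target) ∨ ¬on is true; so □(¬on → ○target) ∧ □(on → ◇(¬target ∨ ¬cold)) ∨ target ∨ cold ∨ fan ∨ (¬cold → target) ∨ ¬on is true.

Holds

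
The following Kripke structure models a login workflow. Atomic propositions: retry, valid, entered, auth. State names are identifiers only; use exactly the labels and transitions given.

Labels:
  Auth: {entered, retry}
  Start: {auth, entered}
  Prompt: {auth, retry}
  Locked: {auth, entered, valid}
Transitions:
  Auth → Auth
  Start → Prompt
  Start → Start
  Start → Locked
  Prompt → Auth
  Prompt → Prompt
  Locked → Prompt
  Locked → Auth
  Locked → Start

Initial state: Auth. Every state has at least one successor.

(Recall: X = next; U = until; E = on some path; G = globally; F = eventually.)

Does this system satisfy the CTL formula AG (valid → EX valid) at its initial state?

States satisfying valid → EX valid: {Auth, Start, Prompt}.
States satisfying AG (valid → EX valid): {Auth, Prompt}.
Every state reachable from Auth satisfies valid → EX valid.
Auth ∈ Sat(AG (valid → EX valid)).

Yes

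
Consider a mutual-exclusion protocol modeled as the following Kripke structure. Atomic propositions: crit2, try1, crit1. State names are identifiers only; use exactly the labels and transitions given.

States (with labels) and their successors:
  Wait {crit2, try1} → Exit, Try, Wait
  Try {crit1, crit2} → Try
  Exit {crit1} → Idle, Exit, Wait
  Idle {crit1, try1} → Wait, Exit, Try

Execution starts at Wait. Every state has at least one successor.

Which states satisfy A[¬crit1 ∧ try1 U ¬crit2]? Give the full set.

{Exit, Idle}

States satisfying ¬crit1 ∧ try1: {Wait}.
States satisfying ¬crit2: {Exit, Idle}.
States satisfying A[¬crit1 ∧ try1 U ¬crit2]: {Exit, Idle}.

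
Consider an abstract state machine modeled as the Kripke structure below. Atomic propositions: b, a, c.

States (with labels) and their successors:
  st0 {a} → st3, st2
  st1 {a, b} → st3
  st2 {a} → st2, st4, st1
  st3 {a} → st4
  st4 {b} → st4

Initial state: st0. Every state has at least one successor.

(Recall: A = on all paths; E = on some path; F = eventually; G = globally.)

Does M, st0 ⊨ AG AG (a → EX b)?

Does not hold

States satisfying AG (a → EX b): {st3, st4}.
States satisfying AG AG (a → EX b): {st3, st4}.
st0 is reachable from st0 and violates AG (a → EX b), so AG fails at st0.
st0 ∉ Sat(AG AG (a → EX b)).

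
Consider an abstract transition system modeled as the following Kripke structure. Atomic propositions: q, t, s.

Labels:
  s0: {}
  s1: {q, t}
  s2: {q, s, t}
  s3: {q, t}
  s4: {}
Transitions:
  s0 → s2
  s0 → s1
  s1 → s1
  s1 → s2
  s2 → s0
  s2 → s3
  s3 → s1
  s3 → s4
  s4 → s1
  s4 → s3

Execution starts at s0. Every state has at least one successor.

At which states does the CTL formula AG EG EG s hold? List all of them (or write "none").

none

States satisfying EG EG s: ∅.
States satisfying AG EG EG s: ∅.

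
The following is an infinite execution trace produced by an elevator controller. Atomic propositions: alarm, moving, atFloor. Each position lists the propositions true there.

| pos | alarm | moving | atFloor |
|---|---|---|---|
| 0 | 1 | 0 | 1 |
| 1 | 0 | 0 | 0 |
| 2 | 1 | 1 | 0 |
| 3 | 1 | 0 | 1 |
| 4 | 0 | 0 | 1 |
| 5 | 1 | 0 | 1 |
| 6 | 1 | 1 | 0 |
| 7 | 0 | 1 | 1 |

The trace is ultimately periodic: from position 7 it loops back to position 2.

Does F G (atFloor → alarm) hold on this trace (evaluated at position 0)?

Does not hold

G (atFloor → alarm) is false at every position 0..7, so it never becomes true and F G (atFloor → alarm) fails.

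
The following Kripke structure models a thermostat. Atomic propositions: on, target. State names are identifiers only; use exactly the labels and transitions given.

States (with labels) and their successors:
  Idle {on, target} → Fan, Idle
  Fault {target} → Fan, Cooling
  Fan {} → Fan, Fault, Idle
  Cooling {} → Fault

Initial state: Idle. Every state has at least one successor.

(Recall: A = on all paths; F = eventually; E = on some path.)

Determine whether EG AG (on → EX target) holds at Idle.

Satisfied

States satisfying AG (on → EX target): {Idle, Fault, Fan, Cooling}.
States satisfying EG AG (on → EX target): {Idle, Fault, Fan, Cooling}.
Idle ∈ Sat(EG AG (on → EX target)).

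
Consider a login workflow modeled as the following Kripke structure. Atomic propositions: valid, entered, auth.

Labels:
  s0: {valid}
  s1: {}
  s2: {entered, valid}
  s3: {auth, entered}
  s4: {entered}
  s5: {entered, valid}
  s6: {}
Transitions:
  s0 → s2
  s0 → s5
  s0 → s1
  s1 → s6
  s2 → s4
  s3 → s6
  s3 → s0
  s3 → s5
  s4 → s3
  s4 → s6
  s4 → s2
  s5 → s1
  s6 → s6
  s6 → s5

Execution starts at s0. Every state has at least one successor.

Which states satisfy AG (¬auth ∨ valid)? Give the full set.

{s1, s5, s6}

States satisfying ¬auth ∨ valid: {s0, s1, s2, s4, s5, s6}.
States satisfying AG (¬auth ∨ valid): {s1, s5, s6}.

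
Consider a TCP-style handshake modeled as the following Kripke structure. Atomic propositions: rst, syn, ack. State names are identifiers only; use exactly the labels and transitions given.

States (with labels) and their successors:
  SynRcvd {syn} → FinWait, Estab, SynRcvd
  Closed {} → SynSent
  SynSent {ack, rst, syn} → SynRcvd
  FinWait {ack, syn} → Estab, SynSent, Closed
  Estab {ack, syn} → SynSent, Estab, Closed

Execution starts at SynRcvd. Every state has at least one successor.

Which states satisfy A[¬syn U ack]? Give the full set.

{Closed, SynSent, FinWait, Estab}

States satisfying ¬syn: {Closed}.
States satisfying ack: {SynSent, FinWait, Estab}.
States satisfying A[¬syn U ack]: {Closed, SynSent, FinWait, Estab}.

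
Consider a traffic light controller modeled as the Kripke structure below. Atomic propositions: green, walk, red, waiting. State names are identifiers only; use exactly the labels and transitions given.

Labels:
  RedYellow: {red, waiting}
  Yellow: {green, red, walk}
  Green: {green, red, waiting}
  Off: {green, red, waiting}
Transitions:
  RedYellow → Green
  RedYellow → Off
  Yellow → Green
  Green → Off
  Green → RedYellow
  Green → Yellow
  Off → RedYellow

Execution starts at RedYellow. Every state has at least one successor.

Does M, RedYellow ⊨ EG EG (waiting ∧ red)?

Satisfied

States satisfying EG (waiting ∧ red): {RedYellow, Green, Off}.
States satisfying EG EG (waiting ∧ red): {RedYellow, Green, Off}.
RedYellow ∈ Sat(EG EG (waiting ∧ red)).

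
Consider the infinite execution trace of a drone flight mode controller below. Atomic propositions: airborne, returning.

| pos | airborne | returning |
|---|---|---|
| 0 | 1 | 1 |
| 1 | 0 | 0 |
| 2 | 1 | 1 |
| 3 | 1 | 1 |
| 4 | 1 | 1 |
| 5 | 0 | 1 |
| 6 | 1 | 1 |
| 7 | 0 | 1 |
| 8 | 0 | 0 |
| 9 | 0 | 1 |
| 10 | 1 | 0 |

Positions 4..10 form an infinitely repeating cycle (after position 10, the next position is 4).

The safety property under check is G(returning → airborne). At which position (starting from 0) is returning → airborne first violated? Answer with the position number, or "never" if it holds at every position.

Check returning → airborne at each position in order: 0 ✓, 1 ✓, 2 ✓, 3 ✓, 4 ✓.
At position 5 the labels are {returning}, so returning → airborne is false there. This is the first violation.

5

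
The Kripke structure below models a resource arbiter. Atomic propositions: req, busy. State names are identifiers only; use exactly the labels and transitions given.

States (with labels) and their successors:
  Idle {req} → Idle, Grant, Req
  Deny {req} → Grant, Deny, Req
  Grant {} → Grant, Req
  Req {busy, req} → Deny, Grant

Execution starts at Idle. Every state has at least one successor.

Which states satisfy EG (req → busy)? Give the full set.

States satisfying req → busy: {Grant, Req}.
States satisfying EG (req → busy): {Grant, Req}.

{Grant, Req}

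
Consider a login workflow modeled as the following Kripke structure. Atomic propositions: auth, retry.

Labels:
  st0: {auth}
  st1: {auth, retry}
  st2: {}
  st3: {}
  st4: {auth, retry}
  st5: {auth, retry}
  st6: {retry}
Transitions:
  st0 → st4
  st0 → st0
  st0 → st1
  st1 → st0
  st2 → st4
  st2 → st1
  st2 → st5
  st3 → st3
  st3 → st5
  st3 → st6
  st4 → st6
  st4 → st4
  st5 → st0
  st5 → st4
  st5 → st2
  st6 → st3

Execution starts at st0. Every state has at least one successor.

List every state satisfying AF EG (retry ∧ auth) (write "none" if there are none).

{st4, st5}

States satisfying EG (retry ∧ auth): {st4, st5}.
States satisfying AF EG (retry ∧ auth): {st4, st5}.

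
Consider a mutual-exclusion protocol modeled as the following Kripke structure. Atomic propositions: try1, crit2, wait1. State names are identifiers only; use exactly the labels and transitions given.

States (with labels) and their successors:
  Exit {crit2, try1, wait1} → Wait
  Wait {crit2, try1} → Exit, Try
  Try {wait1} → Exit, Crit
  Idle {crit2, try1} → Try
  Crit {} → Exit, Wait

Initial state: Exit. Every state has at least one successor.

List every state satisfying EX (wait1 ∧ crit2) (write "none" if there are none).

{Wait, Try, Crit}

States satisfying wait1 ∧ crit2: {Exit}.
States satisfying EX (wait1 ∧ crit2): {Wait, Try, Crit}.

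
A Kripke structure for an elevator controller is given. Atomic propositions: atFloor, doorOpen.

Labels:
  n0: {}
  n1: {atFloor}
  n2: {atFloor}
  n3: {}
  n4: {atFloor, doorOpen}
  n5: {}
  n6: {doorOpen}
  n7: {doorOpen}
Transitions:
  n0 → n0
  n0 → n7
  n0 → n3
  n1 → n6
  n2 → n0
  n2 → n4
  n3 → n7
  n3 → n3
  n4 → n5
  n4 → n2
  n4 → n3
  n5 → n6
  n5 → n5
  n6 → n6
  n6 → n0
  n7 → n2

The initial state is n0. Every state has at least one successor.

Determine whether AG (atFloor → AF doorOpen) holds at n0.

States satisfying atFloor → AF doorOpen: {n0, n1, n3, n4, n5, n6, n7}.
States satisfying AG (atFloor → AF doorOpen): ∅.
n2 is reachable from n0 and violates atFloor → AF doorOpen, so AG fails at n0.
n0 ∉ Sat(AG (atFloor → AF doorOpen)).

Does not hold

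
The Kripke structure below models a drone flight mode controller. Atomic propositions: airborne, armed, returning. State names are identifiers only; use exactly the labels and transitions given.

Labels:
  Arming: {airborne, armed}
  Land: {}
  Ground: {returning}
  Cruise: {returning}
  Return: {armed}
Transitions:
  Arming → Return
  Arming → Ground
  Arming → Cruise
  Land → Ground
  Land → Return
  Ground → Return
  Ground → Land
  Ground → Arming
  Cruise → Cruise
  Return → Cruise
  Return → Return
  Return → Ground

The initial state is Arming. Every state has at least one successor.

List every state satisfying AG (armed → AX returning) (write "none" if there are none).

{Cruise}

States satisfying armed → AX returning: {Land, Ground, Cruise}.
States satisfying AG (armed → AX returning): {Cruise}.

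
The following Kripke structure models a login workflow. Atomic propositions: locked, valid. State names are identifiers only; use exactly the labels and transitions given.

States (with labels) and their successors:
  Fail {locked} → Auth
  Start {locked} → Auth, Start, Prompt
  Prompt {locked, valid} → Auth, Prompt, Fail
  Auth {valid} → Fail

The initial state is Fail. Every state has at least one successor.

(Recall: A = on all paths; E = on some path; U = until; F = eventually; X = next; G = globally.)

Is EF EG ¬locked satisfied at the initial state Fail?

No

States satisfying EG ¬locked: ∅.
States satisfying EF EG ¬locked: ∅.
No suitable path/successor from Fail witnesses the formula.
Fail ∉ Sat(EF EG ¬locked).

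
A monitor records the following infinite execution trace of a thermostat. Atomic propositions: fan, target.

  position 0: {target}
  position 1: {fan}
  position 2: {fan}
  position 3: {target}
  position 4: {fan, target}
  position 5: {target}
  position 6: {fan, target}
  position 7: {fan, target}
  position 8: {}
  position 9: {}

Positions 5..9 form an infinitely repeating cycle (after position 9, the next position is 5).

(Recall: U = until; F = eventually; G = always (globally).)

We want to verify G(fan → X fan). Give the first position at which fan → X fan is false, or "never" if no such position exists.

Check fan → X fan at each position in order: 0 ✓, 1 ✓.
At position 2 the labels are {fan} and the next position 3 has {target}, so fan → X fan is false there. This is the first violation.

2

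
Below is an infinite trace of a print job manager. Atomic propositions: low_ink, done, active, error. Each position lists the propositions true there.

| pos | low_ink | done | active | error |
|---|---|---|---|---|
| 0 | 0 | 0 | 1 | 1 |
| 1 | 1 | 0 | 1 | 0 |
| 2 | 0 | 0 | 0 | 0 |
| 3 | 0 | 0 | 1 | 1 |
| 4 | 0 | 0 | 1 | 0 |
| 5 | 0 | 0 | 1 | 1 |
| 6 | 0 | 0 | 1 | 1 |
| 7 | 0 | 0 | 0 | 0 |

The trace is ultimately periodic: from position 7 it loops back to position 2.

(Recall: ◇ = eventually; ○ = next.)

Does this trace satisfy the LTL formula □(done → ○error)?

Holds

done → ○error holds at every position 0..7, and those are all positions ever visited, so □(done → ○error) holds.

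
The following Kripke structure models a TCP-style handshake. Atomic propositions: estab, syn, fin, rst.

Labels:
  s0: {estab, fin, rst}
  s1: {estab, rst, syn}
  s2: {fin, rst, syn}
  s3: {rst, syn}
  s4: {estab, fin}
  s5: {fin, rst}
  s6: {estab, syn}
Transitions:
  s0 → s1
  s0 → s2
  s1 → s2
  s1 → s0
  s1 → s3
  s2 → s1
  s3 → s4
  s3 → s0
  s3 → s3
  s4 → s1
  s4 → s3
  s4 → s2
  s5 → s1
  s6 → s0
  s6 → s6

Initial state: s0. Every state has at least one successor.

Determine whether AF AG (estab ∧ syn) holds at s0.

States satisfying AG (estab ∧ syn): ∅.
States satisfying AF AG (estab ∧ syn): ∅.
There is a path from s0 along which AG (estab ∧ syn) never holds.
s0 ∉ Sat(AF AG (estab ∧ syn)).

Violated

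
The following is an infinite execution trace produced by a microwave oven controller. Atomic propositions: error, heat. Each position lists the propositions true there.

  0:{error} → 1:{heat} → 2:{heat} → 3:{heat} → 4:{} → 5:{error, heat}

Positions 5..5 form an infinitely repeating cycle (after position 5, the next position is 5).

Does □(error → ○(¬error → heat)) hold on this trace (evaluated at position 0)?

Holds

error → ○(¬error → heat) holds at every position 0..5, and those are all positions ever visited, so □(error → ○(¬error → heat)) holds.
Positions where error holds: 0, 5.
Check ○(¬error → heat) at each: 0→ok, 5→ok.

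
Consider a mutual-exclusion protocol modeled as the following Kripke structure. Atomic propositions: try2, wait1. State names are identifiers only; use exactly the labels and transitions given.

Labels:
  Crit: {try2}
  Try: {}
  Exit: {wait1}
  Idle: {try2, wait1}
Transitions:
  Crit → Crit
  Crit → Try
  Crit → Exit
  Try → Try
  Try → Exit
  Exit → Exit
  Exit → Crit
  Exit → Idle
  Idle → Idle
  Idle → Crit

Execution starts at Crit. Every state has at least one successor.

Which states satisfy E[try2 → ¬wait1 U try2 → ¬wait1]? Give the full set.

States satisfying try2 → ¬wait1: {Crit, Try, Exit}.
States satisfying E[try2 → ¬wait1 U try2 → ¬wait1]: {Crit, Try, Exit}.

{Crit, Try, Exit}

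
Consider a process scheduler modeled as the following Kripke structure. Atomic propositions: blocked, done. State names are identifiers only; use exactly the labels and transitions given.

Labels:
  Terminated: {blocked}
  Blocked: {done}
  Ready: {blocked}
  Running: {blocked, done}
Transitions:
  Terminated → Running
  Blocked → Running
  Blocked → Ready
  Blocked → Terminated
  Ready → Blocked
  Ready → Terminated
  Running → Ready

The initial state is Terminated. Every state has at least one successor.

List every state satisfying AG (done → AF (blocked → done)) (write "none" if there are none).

States satisfying done → AF (blocked → done): {Terminated, Blocked, Ready, Running}.
States satisfying AG (done → AF (blocked → done)): {Terminated, Blocked, Ready, Running}.

{Terminated, Blocked, Ready, Running}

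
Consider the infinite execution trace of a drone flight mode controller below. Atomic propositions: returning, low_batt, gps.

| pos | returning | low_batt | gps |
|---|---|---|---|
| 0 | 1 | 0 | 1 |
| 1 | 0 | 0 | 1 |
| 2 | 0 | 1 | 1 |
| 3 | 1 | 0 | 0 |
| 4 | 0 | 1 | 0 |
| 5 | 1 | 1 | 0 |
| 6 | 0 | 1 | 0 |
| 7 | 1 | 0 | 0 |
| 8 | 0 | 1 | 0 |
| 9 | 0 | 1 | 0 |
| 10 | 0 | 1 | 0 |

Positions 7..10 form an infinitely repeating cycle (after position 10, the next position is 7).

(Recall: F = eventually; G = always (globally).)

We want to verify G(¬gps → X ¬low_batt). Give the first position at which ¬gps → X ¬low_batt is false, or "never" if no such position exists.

Check ¬gps → X ¬low_batt at each position in order: 0 ✓, 1 ✓, 2 ✓.
At position 3 the labels are {returning} and the next position 4 has {low_batt}, so ¬gps → X ¬low_batt is false there. This is the first violation.

3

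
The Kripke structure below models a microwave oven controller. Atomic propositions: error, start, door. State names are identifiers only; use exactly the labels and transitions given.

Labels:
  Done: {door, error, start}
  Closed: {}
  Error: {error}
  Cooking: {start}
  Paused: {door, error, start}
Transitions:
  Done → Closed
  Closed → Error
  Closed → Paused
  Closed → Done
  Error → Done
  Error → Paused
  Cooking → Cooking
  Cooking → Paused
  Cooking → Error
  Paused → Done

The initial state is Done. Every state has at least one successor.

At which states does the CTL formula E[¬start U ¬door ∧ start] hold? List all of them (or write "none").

States satisfying ¬start: {Closed, Error}.
States satisfying ¬door ∧ start: {Cooking}.
States satisfying E[¬start U ¬door ∧ start]: {Cooking}.

{Cooking}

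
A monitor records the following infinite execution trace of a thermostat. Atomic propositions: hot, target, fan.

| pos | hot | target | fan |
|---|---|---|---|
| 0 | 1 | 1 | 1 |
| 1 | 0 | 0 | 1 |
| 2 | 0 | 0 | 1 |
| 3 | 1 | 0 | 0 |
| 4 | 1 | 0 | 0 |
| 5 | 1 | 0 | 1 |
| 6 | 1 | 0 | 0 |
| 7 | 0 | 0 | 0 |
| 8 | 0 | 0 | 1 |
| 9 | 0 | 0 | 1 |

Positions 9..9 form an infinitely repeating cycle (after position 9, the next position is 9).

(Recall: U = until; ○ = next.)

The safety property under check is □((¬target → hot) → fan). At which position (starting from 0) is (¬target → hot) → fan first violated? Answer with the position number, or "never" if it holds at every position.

3

Check (¬target → hot) → fan at each position in order: 0 ✓, 1 ✓, 2 ✓.
At position 3 the labels are {hot}, so (¬target → hot) → fan is false there. This is the first violation.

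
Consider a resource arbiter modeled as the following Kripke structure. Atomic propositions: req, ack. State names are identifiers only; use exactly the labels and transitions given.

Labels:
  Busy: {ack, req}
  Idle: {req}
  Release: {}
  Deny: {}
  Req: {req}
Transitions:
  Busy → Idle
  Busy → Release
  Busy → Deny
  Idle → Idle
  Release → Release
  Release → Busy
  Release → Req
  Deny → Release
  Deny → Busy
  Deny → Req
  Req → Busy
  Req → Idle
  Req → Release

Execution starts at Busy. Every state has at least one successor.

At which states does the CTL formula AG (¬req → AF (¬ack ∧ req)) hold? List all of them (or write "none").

{Idle}

States satisfying ¬req → AF (¬ack ∧ req): {Busy, Idle, Req}.
States satisfying AG (¬req → AF (¬ack ∧ req)): {Idle}.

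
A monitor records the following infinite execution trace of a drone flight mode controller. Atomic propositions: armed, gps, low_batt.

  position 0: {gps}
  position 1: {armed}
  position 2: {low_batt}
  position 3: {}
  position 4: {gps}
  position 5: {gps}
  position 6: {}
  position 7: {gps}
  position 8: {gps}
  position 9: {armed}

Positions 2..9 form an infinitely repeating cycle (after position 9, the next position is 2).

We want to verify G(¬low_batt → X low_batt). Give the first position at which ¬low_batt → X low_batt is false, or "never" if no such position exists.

At position 0 the labels are {gps} and the next position 1 has {armed}, so ¬low_batt → X low_batt is false there. This is the first violation.

0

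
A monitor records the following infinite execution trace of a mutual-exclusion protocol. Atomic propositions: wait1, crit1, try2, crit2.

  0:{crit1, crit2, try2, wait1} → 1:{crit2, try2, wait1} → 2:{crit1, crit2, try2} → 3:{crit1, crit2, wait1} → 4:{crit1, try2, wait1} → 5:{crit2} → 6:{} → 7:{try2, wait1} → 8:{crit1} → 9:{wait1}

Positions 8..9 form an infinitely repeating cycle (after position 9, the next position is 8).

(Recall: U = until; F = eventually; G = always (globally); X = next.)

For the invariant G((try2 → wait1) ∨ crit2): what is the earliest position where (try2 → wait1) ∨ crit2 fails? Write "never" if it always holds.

never

(try2 → wait1) ∨ crit2 holds at every position 0..9, and those are all the positions the trace ever visits, so the invariant G((try2 → wait1) ∨ crit2) is never violated.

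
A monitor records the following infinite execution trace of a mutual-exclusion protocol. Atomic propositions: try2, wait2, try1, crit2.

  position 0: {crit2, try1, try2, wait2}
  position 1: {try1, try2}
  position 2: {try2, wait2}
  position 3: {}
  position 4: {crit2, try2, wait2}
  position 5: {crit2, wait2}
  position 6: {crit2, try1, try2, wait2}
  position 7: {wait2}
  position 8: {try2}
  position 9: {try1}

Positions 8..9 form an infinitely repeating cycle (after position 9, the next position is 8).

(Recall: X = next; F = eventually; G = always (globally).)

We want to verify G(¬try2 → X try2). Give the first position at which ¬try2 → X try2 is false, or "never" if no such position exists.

never

¬try2 → X try2 holds at every position 0..9, and those are all the positions the trace ever visits, so the invariant G(¬try2 → X try2) is never violated.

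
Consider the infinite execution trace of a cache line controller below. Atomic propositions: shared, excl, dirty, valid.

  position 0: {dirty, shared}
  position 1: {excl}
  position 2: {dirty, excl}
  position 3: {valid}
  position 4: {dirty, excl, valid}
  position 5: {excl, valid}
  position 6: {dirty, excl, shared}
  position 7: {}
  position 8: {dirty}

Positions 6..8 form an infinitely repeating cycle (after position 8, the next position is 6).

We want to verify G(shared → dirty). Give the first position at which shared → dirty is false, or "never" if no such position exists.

never

shared → dirty holds at every position 0..8, and those are all the positions the trace ever visits, so the invariant G(shared → dirty) is never violated.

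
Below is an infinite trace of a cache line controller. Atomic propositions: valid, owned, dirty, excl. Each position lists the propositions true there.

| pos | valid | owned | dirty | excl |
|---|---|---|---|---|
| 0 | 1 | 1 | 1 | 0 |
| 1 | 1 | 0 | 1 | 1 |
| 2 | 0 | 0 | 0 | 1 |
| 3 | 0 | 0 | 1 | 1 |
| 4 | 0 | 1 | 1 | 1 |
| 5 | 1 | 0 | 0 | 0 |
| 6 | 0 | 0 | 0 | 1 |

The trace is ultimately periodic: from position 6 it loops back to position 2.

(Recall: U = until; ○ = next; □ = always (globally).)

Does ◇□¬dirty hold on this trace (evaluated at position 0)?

Does not hold

□¬dirty is false at every position 0..6, so it never becomes true and ◇□¬dirty fails.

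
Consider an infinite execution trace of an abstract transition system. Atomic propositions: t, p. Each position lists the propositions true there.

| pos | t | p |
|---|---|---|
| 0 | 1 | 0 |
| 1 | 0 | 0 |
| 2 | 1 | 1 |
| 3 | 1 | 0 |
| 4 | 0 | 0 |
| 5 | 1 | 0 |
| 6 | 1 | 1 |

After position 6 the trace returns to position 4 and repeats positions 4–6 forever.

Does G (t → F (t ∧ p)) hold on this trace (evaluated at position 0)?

Holds

t → F (t ∧ p) holds at every position 0..6, and those are all positions ever visited, so G (t → F (t ∧ p)) holds.
Positions where t holds: 0, 2, 3, 5, 6.
Check F (t ∧ p) at each: 0→ok, 2→ok, 3→ok, 5→ok, 6→ok.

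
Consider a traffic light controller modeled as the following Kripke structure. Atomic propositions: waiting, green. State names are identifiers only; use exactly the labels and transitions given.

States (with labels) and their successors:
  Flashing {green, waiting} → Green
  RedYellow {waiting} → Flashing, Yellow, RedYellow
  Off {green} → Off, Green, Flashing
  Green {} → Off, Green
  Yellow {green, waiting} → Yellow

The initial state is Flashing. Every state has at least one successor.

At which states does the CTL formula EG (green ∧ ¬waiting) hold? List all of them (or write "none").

{Off}

States satisfying green ∧ ¬waiting: {Off}.
States satisfying EG (green ∧ ¬waiting): {Off}.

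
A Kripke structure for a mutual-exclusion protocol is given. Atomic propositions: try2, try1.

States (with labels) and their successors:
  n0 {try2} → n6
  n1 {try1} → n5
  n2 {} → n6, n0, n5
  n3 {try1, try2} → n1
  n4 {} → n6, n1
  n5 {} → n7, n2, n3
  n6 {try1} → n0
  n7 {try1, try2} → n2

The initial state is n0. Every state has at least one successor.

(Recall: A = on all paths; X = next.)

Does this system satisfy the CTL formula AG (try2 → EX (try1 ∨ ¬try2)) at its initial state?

States satisfying try2 → EX (try1 ∨ ¬try2): {n0, n1, n2, n3, n4, n5, n6, n7}.
States satisfying AG (try2 → EX (try1 ∨ ¬try2)): {n0, n1, n2, n3, n4, n5, n6, n7}.
Every state reachable from n0 satisfies try2 → EX (try1 ∨ ¬try2).
n0 ∈ Sat(AG (try2 → EX (try1 ∨ ¬try2))).

Holds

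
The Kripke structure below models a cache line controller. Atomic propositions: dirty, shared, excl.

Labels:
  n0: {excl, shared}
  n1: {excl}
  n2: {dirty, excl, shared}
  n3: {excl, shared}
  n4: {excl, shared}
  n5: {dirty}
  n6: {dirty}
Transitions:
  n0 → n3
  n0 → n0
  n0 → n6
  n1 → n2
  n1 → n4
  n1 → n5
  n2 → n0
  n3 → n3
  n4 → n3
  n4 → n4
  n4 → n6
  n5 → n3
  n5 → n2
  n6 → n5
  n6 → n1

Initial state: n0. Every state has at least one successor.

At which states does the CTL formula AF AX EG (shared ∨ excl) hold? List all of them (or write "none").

{n2, n3, n5}

States satisfying AX EG (shared ∨ excl): {n2, n3, n5}.
States satisfying AF AX EG (shared ∨ excl): {n2, n3, n5}.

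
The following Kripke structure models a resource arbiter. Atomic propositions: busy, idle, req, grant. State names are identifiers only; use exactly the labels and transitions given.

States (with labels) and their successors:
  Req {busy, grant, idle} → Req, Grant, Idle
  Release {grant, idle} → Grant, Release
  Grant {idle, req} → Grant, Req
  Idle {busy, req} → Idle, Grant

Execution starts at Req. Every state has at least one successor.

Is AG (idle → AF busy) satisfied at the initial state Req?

No

States satisfying idle → AF busy: {Req, Idle}.
States satisfying AG (idle → AF busy): ∅.
Grant is reachable from Req and violates idle → AF busy, so AG fails at Req.
Req ∉ Sat(AG (idle → AF busy)).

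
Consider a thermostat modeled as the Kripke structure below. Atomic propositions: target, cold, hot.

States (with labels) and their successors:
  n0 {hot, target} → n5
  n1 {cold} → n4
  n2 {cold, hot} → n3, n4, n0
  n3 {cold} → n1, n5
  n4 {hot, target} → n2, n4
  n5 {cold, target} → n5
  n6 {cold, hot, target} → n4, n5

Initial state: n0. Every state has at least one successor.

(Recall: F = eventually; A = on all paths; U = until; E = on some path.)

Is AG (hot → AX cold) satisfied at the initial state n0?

States satisfying hot → AX cold: {n0, n1, n3, n5}.
States satisfying AG (hot → AX cold): {n0, n5}.
Every state reachable from n0 satisfies hot → AX cold.
n0 ∈ Sat(AG (hot → AX cold)).

Satisfied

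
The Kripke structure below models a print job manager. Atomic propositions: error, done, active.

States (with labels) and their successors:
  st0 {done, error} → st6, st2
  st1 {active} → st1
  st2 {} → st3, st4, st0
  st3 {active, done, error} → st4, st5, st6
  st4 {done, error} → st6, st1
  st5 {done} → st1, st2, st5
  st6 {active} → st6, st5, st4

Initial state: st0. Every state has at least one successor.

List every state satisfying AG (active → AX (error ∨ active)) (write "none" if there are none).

States satisfying active → AX (error ∨ active): {st0, st1, st2, st4, st5}.
States satisfying AG (active → AX (error ∨ active)): {st1}.

{st1}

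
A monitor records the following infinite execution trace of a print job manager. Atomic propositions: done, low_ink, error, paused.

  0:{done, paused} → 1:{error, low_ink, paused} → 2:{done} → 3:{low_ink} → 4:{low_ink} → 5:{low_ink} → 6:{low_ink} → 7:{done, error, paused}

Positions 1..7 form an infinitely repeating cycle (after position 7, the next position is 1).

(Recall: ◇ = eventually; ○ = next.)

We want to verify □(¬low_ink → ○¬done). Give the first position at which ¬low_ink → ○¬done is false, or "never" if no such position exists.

never

¬low_ink → ○¬done holds at every position 0..7, and those are all the positions the trace ever visits, so the invariant □(¬low_ink → ○¬done) is never violated.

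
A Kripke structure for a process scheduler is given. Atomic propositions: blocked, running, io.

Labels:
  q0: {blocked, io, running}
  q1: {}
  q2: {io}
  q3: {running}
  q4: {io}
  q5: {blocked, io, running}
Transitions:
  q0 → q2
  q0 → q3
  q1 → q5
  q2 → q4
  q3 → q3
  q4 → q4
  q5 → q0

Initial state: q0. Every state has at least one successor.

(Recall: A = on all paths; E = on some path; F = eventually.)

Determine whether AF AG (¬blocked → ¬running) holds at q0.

States satisfying AG (¬blocked → ¬running): {q2, q4}.
States satisfying AF AG (¬blocked → ¬running): {q2, q4}.
There is a path from q0 along which AG (¬blocked → ¬running) never holds.
q0 ∉ Sat(AF AG (¬blocked → ¬running)).

Does not hold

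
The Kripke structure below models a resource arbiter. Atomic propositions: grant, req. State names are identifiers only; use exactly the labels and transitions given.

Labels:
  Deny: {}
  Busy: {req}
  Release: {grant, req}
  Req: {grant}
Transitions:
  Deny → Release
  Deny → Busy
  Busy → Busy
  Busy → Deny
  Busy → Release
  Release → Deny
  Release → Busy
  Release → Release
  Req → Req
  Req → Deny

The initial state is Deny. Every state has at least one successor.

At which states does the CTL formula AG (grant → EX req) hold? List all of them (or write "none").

{Deny, Busy, Release}

States satisfying grant → EX req: {Deny, Busy, Release}.
States satisfying AG (grant → EX req): {Deny, Busy, Release}.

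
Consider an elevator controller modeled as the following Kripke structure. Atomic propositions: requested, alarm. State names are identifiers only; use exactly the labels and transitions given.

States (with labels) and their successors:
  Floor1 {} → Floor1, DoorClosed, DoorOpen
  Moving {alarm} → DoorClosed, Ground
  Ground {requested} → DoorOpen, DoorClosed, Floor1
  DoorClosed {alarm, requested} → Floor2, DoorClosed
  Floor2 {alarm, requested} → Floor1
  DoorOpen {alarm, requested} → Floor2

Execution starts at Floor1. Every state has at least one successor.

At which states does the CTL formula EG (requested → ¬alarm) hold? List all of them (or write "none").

{Floor1, Moving, Ground}

States satisfying requested → ¬alarm: {Floor1, Moving, Ground}.
States satisfying EG (requested → ¬alarm): {Floor1, Moving, Ground}.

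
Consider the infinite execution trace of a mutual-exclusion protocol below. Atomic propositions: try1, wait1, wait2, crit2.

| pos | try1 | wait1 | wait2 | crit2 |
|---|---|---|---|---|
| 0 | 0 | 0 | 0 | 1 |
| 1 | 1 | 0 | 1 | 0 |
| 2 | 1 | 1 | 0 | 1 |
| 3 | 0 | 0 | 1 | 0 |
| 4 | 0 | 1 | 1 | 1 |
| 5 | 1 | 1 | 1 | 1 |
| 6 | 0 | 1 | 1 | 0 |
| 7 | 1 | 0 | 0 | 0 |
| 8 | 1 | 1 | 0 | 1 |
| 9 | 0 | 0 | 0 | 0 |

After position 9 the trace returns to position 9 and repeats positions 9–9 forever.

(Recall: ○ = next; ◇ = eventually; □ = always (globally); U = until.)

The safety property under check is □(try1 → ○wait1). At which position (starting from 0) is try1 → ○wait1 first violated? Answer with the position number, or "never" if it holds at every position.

Check try1 → ○wait1 at each position in order: 0 ✓, 1 ✓.
At position 2 the labels are {crit2, try1, wait1} and the next position 3 has {wait2}, so try1 → ○wait1 is false there. This is the first violation.

2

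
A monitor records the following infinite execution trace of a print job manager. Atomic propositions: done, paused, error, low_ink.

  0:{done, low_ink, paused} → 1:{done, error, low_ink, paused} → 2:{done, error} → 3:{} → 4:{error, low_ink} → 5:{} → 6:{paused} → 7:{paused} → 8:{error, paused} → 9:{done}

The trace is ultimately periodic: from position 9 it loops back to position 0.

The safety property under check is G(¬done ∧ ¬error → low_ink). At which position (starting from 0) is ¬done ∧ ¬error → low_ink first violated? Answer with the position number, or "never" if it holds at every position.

3

Check ¬done ∧ ¬error → low_ink at each position in order: 0 ✓, 1 ✓, 2 ✓.
At position 3 the labels are {}, so ¬done ∧ ¬error → low_ink is false there. This is the first violation.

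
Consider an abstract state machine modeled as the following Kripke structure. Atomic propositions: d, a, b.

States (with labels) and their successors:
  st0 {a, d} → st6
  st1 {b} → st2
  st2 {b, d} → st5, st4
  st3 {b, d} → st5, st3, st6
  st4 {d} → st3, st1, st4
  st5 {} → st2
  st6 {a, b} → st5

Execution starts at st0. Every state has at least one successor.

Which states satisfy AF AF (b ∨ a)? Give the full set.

{st0, st1, st2, st3, st5, st6}

States satisfying AF (b ∨ a): {st0, st1, st2, st3, st5, st6}.
States satisfying AF AF (b ∨ a): {st0, st1, st2, st3, st5, st6}.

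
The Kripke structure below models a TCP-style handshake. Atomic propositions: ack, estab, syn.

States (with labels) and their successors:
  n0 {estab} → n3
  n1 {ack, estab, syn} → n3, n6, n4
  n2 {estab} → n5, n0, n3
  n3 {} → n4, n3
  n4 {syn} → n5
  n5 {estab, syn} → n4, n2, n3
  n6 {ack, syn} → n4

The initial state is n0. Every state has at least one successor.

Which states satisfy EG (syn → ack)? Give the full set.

States satisfying syn → ack: {n0, n1, n2, n3, n6}.
States satisfying EG (syn → ack): {n0, n1, n2, n3}.

{n0, n1, n2, n3}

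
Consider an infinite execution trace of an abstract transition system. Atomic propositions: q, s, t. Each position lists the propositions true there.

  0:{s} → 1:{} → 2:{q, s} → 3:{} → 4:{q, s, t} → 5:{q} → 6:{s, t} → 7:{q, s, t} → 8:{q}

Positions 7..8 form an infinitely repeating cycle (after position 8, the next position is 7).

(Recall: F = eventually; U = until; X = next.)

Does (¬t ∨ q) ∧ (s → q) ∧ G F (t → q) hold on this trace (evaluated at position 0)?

Does not hold

F (t → q) holds at every position 0..8, and those are all positions ever visited, so G F (t → q) holds.
At position 0: (¬t ∨ q) ∧ (s → q) is false; G F (t → q) is true; so (¬t ∨ q) ∧ (s → q) ∧ G F (t → q) is false.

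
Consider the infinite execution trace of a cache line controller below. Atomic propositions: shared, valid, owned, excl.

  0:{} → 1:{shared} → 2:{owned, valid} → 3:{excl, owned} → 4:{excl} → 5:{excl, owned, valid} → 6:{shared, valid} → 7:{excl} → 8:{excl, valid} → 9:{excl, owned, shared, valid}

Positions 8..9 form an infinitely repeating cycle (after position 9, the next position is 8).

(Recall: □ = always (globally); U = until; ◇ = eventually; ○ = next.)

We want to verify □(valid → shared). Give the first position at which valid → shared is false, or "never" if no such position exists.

Check valid → shared at each position in order: 0 ✓, 1 ✓.
At position 2 the labels are {owned, valid}, so valid → shared is false there. This is the first violation.

2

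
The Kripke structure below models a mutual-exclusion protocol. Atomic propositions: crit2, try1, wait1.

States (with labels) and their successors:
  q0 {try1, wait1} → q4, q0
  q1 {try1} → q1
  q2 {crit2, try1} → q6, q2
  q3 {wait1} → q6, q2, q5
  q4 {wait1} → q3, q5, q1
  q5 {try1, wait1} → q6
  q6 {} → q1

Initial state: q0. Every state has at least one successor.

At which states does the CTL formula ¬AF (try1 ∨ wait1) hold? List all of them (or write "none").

States satisfying try1 ∨ wait1: {q0, q1, q2, q3, q4, q5}.
States satisfying AF (try1 ∨ wait1): {q0, q1, q2, q3, q4, q5, q6}.
States satisfying ¬AF (try1 ∨ wait1): ∅.

none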